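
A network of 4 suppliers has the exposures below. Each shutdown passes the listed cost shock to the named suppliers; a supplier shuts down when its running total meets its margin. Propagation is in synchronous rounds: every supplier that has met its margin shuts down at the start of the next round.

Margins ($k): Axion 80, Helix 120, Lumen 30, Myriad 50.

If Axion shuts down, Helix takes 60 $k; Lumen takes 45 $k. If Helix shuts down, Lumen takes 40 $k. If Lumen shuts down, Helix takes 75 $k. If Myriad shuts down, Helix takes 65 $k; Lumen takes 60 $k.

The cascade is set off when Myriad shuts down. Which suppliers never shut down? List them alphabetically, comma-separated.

Axion

Round 1 — Myriad shuts down (initial).
  Helix: +65 → 65 < 120
  Lumen: +60 → 60 ≥ 30
Round 2 — Lumen shuts down.
  Helix: +75 → 140 ≥ 120
Round 3 — Helix shuts down.
No further shutdowns.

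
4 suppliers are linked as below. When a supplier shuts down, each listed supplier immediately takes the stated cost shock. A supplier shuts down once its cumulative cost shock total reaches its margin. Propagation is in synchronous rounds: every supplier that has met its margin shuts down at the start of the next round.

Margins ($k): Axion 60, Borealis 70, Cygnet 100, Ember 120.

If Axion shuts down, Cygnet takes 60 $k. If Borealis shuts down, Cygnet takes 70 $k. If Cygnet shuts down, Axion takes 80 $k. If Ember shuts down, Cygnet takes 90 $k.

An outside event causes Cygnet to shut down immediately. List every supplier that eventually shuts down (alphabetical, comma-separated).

Axion, Cygnet

Round 1 — Cygnet shuts down (initial).
  Axion: +80 → 80 ≥ 60
Round 2 — Axion shuts down.
No further shutdowns.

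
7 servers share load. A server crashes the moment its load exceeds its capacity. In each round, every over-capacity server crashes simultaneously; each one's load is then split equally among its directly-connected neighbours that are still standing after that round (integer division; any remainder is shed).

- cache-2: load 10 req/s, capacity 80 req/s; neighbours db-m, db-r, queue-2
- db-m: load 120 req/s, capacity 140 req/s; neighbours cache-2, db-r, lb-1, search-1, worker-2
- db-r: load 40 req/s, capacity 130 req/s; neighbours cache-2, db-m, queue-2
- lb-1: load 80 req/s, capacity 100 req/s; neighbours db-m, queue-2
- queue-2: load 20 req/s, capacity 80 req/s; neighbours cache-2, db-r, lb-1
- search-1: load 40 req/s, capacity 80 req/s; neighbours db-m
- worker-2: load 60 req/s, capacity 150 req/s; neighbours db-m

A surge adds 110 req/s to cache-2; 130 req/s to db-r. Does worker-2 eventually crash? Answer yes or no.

no

Round 1 — cache-2 at 120 > 80; db-r at 170 > 130. cache-2, db-r crash.
  cache-2 sheds 120 req/s to db-m, queue-2: 60 each.
    db-m: 120+60 = 180 > 140
    queue-2: 20+60 = 80 ≤ 80
  db-r sheds 170 req/s to db-m, queue-2: 85 each.
    db-m: 180+85 = 265 > 140
    queue-2: 80+85 = 165 > 80
Round 2 — db-m, queue-2 crash.
  db-m sheds 265 req/s to lb-1, search-1, worker-2: 88 each (1 lost).
    lb-1: 80+88 = 168 > 100
    search-1: 40+88 = 128 > 80
    worker-2: 60+88 = 148 ≤ 150
  queue-2 sheds 165 req/s to lb-1: 165 each.
    lb-1: 168+165 = 333 > 100
Round 3 — lb-1, search-1 crash.
  lb-1 sheds 333 req/s: no online neighbours, lost.
  search-1 sheds 128 req/s: no online neighbours, lost.
No further crashes.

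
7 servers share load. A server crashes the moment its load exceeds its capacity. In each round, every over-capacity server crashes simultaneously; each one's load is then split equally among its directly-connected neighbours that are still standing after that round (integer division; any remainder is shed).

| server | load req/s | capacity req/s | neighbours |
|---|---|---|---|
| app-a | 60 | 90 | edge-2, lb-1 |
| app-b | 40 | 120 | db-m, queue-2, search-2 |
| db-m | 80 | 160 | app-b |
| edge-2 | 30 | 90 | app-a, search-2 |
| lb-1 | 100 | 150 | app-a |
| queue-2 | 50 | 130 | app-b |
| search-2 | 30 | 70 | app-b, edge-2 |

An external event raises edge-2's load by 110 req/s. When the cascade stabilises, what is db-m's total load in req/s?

150

Round 1 — edge-2 at 140 > 90. edge-2 crashes.
  edge-2 sheds 140 req/s to app-a, search-2: 70 each.
    app-a: 60+70 = 130 > 90
    search-2: 30+70 = 100 > 70
Round 2 — app-a, search-2 crash.
  app-a sheds 130 req/s to lb-1: 130 each.
    lb-1: 100+130 = 230 > 150
  search-2 sheds 100 req/s to app-b: 100 each.
    app-b: 40+100 = 140 > 120
Round 3 — app-b, lb-1 crash.
  app-b sheds 140 req/s to db-m, queue-2: 70 each.
    db-m: 80+70 = 150 ≤ 160
    queue-2: 50+70 = 120 ≤ 130
  lb-1 sheds 230 req/s: no online neighbours, lost.
No further crashes.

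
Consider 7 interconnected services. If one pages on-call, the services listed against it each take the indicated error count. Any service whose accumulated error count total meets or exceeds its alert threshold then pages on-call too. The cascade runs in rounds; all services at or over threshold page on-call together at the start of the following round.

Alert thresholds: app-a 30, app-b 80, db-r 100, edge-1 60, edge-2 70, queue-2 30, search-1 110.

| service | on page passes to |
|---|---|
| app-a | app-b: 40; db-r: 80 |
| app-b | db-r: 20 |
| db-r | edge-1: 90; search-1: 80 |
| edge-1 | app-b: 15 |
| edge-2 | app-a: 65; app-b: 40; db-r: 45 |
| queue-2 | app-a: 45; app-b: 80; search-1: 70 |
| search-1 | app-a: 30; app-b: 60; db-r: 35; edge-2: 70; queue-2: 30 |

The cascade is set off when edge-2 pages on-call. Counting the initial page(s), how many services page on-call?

5

Round 1 — edge-2 pages on-call (initial).
  app-a: +65 → 65 ≥ 30
  app-b: +40 → 40 < 80
  db-r: +45 → 45 < 100
Round 2 — app-a pages on-call.
  app-b: +40 → 80 ≥ 80
  db-r: +80 → 125 ≥ 100
Round 3 — app-b, db-r page on-call.
  edge-1: +90 → 90 ≥ 60
  search-1: +80 → 80 < 110
Round 4 — edge-1 pages on-call.
No further pages.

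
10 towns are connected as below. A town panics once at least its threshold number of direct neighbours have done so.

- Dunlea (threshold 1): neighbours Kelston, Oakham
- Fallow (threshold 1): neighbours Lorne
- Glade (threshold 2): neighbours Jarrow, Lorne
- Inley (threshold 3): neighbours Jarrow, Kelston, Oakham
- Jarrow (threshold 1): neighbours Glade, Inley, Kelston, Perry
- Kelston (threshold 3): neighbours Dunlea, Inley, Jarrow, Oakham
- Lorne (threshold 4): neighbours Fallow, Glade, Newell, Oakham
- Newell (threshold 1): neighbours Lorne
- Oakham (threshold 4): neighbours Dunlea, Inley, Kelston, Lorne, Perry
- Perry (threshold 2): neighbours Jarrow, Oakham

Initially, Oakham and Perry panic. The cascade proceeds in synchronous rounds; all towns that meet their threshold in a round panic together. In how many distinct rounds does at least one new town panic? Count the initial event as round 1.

Round 1 — Oakham, Perry panic (initial).
Round 2 — checking thresholds:
  Dunlea: 1 of 2 neighbours ≥ 1, panics.
  Inley: 1 of 3 neighbours < 3, holds.
  Jarrow: 1 of 4 neighbours ≥ 1, panics.
  Kelston: 1 of 4 neighbours < 3, holds.
  Lorne: 1 of 4 neighbours < 4, holds.
Round 3 — checking thresholds:
  Glade: 1 of 2 neighbours < 2, holds.
  Inley: 2 of 3 neighbours < 3, holds.
  Kelston: 3 of 4 neighbours ≥ 3, panics.
  Lorne: 1 of 4 neighbours < 4, holds.
Round 4 — checking thresholds:
  Glade: 1 of 2 neighbours < 2, holds.
  Inley: 3 of 3 neighbours ≥ 3, panics.
  Lorne: 1 of 4 neighbours < 4, holds.
Round 5 — no new panics; cascade stops.

4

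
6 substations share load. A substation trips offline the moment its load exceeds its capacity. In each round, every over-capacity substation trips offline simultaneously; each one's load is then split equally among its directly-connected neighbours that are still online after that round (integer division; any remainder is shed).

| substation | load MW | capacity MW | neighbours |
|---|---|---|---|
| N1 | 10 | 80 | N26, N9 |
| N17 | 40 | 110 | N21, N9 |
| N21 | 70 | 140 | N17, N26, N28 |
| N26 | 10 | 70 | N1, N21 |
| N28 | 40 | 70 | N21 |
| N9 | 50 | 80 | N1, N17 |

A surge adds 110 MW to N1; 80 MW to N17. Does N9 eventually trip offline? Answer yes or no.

yes

Round 1 — N1 at 120 > 80; N17 at 120 > 110. N1, N17 trip offline.
  N1 sheds 120 MW to N26, N9: 60 each.
    N26: 10+60 = 70 ≤ 70
    N9: 50+60 = 110 > 80
  N17 sheds 120 MW to N21, N9: 60 each.
    N21: 70+60 = 130 ≤ 140
    N9: 110+60 = 170 > 80
Round 2 — N9 trips offline.
  N9 sheds 170 MW: no online neighbours, lost.
No further trips.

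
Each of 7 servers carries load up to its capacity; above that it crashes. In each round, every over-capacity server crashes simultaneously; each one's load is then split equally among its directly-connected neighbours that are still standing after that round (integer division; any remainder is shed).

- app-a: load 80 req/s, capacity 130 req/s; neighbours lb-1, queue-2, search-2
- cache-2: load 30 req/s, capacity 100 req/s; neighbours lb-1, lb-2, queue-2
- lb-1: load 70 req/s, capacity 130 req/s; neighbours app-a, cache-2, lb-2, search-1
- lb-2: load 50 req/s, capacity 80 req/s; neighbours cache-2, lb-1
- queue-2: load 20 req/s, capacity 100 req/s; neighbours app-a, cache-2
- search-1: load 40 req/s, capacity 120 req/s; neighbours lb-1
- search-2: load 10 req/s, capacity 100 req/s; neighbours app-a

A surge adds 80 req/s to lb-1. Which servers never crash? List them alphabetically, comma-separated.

search-1

Round 1 — lb-1 at 150 > 130. lb-1 crashes.
  lb-1 sheds 150 req/s to app-a, cache-2, lb-2, search-1: 37 each (2 lost).
    app-a: 80+37 = 117 ≤ 130
    cache-2: 30+37 = 67 ≤ 100
    lb-2: 50+37 = 87 > 80
    search-1: 40+37 = 77 ≤ 120
Round 2 — lb-2 crashes.
  lb-2 sheds 87 req/s to cache-2: 87 each.
    cache-2: 67+87 = 154 > 100
Round 3 — cache-2 crashes.
  cache-2 sheds 154 req/s to queue-2: 154 each.
    queue-2: 20+154 = 174 > 100
Round 4 — queue-2 crashes.
  queue-2 sheds 174 req/s to app-a: 174 each.
    app-a: 117+174 = 291 > 130
Round 5 — app-a crashes.
  app-a sheds 291 req/s to search-2: 291 each.
    search-2: 10+291 = 301 > 100
Round 6 — search-2 crashes.
  search-2 sheds 301 req/s: no online neighbours, lost.
No further crashes.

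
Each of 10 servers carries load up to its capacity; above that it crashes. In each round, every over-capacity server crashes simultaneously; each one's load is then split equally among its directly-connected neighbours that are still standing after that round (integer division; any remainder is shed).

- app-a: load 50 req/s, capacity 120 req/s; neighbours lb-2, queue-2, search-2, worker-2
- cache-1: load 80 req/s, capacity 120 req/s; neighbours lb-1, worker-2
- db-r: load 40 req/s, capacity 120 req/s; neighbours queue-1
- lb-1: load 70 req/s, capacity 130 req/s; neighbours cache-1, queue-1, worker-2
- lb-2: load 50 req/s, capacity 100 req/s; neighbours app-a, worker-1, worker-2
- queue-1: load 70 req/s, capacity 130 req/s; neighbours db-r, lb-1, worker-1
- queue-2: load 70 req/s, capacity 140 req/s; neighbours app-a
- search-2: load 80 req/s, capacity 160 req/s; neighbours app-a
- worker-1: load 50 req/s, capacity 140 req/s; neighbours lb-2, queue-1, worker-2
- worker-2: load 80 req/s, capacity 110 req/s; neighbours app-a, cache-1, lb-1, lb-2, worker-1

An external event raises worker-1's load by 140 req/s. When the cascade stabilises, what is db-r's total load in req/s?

Round 1 — worker-1 at 190 > 140. worker-1 crashes.
  worker-1 sheds 190 req/s to lb-2, queue-1, worker-2: 63 each (1 lost).
    lb-2: 50+63 = 113 > 100
    queue-1: 70+63 = 133 > 130
    worker-2: 80+63 = 143 > 110
Round 2 — lb-2, queue-1, worker-2 crash.
  lb-2 sheds 113 req/s to app-a: 113 each.
    app-a: 50+113 = 163 > 120
  queue-1 sheds 133 req/s to db-r, lb-1: 66 each (1 lost).
    db-r: 40+66 = 106 ≤ 120
    lb-1: 70+66 = 136 > 130
  worker-2 sheds 143 req/s to app-a, cache-1, lb-1: 47 each (2 lost).
    app-a: 163+47 = 210 > 120
    cache-1: 80+47 = 127 > 120
    lb-1: 136+47 = 183 > 130
Round 3 — app-a, cache-1, lb-1 crash.
  app-a sheds 210 req/s to queue-2, search-2: 105 each.
    queue-2: 70+105 = 175 > 140
    search-2: 80+105 = 185 > 160
  cache-1 sheds 127 req/s: no online neighbours, lost.
  lb-1 sheds 183 req/s: no online neighbours, lost.
Round 4 — queue-2, search-2 crash.
  queue-2 sheds 175 req/s: no online neighbours, lost.
  search-2 sheds 185 req/s: no online neighbours, lost.
No further crashes.

106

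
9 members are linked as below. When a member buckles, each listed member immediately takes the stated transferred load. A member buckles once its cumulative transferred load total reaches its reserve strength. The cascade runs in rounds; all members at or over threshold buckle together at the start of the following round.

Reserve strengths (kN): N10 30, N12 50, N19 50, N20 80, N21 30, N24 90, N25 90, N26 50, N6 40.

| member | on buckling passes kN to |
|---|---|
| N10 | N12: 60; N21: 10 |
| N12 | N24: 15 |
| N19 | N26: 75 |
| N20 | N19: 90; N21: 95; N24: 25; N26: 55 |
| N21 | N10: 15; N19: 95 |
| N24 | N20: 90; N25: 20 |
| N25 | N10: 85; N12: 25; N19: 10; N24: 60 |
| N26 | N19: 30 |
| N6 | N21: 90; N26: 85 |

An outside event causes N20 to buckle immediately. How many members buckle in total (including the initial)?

Round 1 — N20 buckles (initial).
  N19: +90 → 90 ≥ 50
  N21: +95 → 95 ≥ 30
  N24: +25 → 25 < 90
  N26: +55 → 55 ≥ 50
Round 2 — N19, N21, N26 buckle.
  N10: +15 → 15 < 30
No further bucklings.

4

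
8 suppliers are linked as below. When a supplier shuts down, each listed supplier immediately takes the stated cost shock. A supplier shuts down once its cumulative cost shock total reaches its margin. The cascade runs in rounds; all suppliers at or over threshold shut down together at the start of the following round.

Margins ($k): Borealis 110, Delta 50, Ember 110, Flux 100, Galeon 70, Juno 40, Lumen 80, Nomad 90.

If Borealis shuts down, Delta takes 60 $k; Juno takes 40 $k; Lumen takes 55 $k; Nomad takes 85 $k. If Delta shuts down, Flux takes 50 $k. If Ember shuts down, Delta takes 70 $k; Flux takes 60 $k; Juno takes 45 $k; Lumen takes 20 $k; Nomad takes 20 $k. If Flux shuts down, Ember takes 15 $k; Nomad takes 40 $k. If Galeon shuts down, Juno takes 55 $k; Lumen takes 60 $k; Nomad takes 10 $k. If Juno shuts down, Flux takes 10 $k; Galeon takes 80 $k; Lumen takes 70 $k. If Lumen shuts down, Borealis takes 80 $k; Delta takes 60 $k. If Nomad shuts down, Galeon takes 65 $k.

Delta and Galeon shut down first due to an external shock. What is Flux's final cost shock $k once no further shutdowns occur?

Round 1 — Delta, Galeon shut down (initial).
  Flux: +50 → 50 < 100
  Juno: +55 → 55 ≥ 40
  Lumen: +60 → 60 < 80
  Nomad: +10 → 10 < 90
Round 2 — Juno shuts down.
  Flux: +10 → 60 < 100
  Lumen: +70 → 130 ≥ 80
Round 3 — Lumen shuts down.
  Borealis: +80 → 80 < 110
No further shutdowns.

60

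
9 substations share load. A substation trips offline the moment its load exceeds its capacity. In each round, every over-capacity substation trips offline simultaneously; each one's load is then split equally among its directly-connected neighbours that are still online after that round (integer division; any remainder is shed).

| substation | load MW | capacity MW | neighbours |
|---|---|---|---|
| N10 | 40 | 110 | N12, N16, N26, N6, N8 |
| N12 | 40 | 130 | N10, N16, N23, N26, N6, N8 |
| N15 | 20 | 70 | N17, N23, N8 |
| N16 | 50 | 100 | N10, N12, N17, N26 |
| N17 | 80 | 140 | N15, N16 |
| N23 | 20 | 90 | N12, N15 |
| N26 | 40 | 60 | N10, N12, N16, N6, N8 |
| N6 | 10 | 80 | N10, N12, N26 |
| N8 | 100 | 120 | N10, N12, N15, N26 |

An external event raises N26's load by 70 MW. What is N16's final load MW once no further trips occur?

Round 1 — N26 at 110 > 60. N26 trips offline.
  N26 sheds 110 MW to N10, N12, N16, N6, N8: 22 each.
    N10: 40+22 = 62 ≤ 110
    N12: 40+22 = 62 ≤ 130
    N16: 50+22 = 72 ≤ 100
    N6: 10+22 = 32 ≤ 80
    N8: 100+22 = 122 > 120
Round 2 — N8 trips offline.
  N8 sheds 122 MW to N10, N12, N15: 40 each (2 lost).
    N10: 62+40 = 102 ≤ 110
    N12: 62+40 = 102 ≤ 130
    N15: 20+40 = 60 ≤ 70
No further trips.

72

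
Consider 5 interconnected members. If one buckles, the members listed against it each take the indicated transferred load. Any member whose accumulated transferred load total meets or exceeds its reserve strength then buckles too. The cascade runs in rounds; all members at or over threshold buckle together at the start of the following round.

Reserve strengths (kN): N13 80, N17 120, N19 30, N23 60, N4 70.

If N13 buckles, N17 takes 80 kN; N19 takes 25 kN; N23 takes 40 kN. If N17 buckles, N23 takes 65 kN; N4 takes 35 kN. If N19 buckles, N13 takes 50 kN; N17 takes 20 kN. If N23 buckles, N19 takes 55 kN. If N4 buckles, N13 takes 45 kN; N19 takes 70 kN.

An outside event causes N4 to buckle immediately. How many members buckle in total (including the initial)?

Round 1 — N4 buckles (initial).
  N13: +45 → 45 < 80
  N19: +70 → 70 ≥ 30
Round 2 — N19 buckles.
  N13: +50 → 95 ≥ 80
  N17: +20 → 20 < 120
Round 3 — N13 buckles.
  N17: +80 → 100 < 120
  N23: +40 → 40 < 60
No further bucklings.

3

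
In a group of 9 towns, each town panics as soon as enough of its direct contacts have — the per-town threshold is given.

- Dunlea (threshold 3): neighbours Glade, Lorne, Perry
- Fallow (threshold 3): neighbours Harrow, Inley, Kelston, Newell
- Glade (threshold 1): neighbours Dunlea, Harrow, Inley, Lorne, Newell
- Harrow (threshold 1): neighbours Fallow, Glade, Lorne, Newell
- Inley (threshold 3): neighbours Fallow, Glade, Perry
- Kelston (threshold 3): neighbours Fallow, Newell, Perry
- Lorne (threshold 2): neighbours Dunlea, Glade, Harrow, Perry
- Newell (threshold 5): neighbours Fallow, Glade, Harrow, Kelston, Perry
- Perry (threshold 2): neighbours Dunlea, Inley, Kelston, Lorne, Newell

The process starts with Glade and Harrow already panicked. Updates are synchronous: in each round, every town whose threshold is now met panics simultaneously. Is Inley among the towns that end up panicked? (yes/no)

Round 1 — Glade, Harrow panic (initial).
Round 2 — checking thresholds:
  Dunlea: 1 of 3 neighbours < 3, below threshold.
  Fallow: 1 of 4 neighbours < 3, below threshold.
  Inley: 1 of 3 neighbours < 3, below threshold.
  Lorne: 2 of 4 neighbours ≥ 2, panics.
  Newell: 2 of 5 neighbours < 5, below threshold.
Round 3 — no new panics; cascade stops.

no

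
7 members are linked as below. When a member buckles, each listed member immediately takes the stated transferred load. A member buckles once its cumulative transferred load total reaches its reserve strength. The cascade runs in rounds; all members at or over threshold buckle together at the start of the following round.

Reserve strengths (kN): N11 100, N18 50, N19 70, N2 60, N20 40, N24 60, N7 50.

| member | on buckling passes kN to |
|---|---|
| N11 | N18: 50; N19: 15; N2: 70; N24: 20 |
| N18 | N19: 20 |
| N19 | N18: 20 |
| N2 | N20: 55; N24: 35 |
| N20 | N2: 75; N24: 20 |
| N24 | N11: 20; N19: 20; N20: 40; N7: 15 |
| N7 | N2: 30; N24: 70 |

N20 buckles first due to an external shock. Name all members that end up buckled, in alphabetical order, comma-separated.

Round 1 — N20 buckles (initial).
  N2: +75 → 75 ≥ 60
  N24: +20 → 20 < 60
Round 2 — N2 buckles.
  N24: +35 → 55 < 60
No further bucklings.

N2, N20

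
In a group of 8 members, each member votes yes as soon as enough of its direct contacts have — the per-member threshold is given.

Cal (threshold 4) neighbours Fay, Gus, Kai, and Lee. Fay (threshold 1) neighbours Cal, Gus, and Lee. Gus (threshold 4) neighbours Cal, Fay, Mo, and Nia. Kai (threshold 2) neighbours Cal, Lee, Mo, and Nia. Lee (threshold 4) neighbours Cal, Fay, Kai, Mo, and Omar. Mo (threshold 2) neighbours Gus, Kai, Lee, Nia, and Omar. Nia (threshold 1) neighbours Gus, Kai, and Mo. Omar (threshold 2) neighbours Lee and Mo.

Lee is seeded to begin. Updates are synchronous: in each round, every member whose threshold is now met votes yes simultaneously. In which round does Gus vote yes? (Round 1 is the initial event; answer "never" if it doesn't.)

Round 1 — Lee votes yes (initial).
Round 2 — checking thresholds:
  Cal: 1 of 4 neighbours < 4, holds.
  Fay: 1 of 3 neighbours ≥ 1, votes yes.
  Kai: 1 of 4 neighbours < 2, holds.
  Mo: 1 of 5 neighbours < 2, holds.
  Omar: 1 of 2 neighbours < 2, holds.
Round 3 — no new yes votes; cascade stops.

never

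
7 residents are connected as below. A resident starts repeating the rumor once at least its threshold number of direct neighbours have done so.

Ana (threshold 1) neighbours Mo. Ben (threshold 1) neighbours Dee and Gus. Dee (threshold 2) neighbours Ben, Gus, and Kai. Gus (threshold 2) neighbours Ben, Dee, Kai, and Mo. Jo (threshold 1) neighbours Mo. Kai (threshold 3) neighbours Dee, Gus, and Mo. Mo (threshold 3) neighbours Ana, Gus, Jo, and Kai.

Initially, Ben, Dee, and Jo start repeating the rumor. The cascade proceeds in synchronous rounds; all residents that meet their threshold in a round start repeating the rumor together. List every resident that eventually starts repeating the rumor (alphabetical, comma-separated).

Round 1 — Ben, Dee, Jo start repeating the rumor (initial).
Round 2 — checking thresholds:
  Gus: 2 of 4 neighbours ≥ 2, starts repeating the rumor.
  Kai: 1 of 3 neighbours < 3, below threshold.
  Mo: 1 of 4 neighbours < 3, below threshold.
Round 3 — no new spreads; cascade stops.

Ben, Dee, Gus, Jo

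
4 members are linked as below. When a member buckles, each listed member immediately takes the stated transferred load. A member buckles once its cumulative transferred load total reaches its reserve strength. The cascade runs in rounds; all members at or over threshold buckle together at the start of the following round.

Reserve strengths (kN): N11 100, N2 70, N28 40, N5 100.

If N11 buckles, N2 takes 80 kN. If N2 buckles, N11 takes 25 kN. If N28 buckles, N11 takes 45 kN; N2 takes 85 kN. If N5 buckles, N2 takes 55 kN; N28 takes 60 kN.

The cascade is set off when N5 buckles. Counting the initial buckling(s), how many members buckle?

Round 1 — N5 buckles (initial).
  N2: +55 → 55 < 70
  N28: +60 → 60 ≥ 40
Round 2 — N28 buckles.
  N11: +45 → 45 < 100
  N2: +85 → 140 ≥ 70
Round 3 — N2 buckles.
  N11: +25 → 70 < 100
No further bucklings.

3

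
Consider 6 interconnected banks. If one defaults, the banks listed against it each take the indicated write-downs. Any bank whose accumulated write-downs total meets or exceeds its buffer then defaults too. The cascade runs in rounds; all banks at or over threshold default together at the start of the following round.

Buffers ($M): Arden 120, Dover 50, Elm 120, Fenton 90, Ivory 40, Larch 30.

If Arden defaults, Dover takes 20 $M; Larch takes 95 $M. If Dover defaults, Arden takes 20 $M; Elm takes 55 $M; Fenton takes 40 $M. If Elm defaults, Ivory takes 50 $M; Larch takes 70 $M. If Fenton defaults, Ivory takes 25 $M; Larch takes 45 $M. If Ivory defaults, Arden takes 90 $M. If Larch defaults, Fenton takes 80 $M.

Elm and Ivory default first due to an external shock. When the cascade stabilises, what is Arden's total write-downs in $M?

90

Round 1 — Elm, Ivory default (initial).
  Arden: +90 → 90 < 120
  Larch: +70 → 70 ≥ 30
Round 2 — Larch defaults.
  Fenton: +80 → 80 < 90
No further defaults.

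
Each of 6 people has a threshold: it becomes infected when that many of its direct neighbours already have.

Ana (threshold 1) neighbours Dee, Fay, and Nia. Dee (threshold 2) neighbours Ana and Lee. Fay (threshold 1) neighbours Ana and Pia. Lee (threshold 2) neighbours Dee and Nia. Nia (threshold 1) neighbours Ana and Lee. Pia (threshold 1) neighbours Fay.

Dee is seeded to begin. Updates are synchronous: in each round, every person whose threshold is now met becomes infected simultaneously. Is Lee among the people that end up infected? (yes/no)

Round 1 — Dee becomes infected (initial).
Round 2 — checking thresholds:
  Ana: 1 of 3 neighbours ≥ 1, becomes infected.
  Lee: 1 of 2 neighbours < 2, below threshold.
Round 3 — checking thresholds:
  Fay: 1 of 2 neighbours ≥ 1, becomes infected.
  Lee: 1 of 2 neighbours < 2, below threshold.
  Nia: 1 of 2 neighbours ≥ 1, becomes infected.
Round 4 — checking thresholds:
  Lee: 2 of 2 neighbours ≥ 2, becomes infected.
  Pia: 1 of 1 neighbours ≥ 1, becomes infected.
Round 5 — no new infections; cascade stops.

yes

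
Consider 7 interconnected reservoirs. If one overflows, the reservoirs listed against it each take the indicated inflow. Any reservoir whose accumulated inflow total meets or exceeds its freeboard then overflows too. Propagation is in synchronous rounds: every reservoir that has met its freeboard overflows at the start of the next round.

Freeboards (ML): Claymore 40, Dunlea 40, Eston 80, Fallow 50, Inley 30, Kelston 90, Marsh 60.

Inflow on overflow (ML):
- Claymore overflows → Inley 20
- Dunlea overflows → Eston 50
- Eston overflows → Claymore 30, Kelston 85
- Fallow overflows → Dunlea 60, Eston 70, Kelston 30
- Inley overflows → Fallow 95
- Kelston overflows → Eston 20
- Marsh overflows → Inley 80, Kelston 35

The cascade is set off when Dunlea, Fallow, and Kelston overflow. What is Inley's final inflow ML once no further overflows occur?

0

Round 1 — Dunlea, Fallow, Kelston overflow (initial).
  Eston: +50+70+20 → 140 ≥ 80
Round 2 — Eston overflows.
  Claymore: +30 → 30 < 40
No further overflows.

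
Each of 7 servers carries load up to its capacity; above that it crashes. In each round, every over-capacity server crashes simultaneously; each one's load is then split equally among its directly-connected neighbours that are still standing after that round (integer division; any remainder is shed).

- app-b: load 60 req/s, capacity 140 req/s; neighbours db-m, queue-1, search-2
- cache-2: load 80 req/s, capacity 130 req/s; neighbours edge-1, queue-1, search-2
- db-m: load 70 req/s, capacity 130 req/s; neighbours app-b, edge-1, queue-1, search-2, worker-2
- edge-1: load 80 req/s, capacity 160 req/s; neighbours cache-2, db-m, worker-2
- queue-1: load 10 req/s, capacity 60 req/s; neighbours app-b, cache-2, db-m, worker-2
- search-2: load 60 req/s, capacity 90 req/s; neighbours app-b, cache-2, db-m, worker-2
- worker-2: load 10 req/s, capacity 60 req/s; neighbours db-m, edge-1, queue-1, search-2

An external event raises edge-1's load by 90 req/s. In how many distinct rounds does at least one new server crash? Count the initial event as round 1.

Round 1 — edge-1 at 170 > 160. edge-1 crashes.
  edge-1 sheds 170 req/s to cache-2, db-m, worker-2: 56 each (2 lost).
    cache-2: 80+56 = 136 > 130
    db-m: 70+56 = 126 ≤ 130
    worker-2: 10+56 = 66 > 60
Round 2 — cache-2, worker-2 crash.
  cache-2 sheds 136 req/s to queue-1, search-2: 68 each.
    queue-1: 10+68 = 78 > 60
    search-2: 60+68 = 128 > 90
  worker-2 sheds 66 req/s to db-m, queue-1, search-2: 22 each.
    db-m: 126+22 = 148 > 130
    queue-1: 78+22 = 100 > 60
    search-2: 128+22 = 150 > 90
Round 3 — db-m, queue-1, search-2 crash.
  db-m sheds 148 req/s to app-b: 148 each.
    app-b: 60+148 = 208 > 140
  queue-1 sheds 100 req/s to app-b: 100 each.
    app-b: 208+100 = 308 > 140
  search-2 sheds 150 req/s to app-b: 150 each.
    app-b: 308+150 = 458 > 140
Round 4 — app-b crashes.
  app-b sheds 458 req/s: no online neighbours, lost.
No further crashes.

4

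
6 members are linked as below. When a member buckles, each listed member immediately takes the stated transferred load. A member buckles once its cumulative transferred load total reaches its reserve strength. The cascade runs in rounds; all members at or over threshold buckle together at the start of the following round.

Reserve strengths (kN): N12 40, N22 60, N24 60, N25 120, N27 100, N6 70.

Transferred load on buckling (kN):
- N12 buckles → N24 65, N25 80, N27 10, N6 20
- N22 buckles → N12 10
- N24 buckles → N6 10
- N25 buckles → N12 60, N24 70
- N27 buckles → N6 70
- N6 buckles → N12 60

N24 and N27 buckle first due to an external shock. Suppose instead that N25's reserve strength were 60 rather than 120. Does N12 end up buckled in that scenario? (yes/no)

yes

With N25's reserve strength at 60:
Round 1 — N24, N27 buckle (initial).
  N6: +10+70 → 80 ≥ 70
Round 2 — N6 buckles.
  N12: +60 → 60 ≥ 40
Round 3 — N12 buckles.
  N25: +80 → 80 ≥ 60
Round 4 — N25 buckles.
No further bucklings.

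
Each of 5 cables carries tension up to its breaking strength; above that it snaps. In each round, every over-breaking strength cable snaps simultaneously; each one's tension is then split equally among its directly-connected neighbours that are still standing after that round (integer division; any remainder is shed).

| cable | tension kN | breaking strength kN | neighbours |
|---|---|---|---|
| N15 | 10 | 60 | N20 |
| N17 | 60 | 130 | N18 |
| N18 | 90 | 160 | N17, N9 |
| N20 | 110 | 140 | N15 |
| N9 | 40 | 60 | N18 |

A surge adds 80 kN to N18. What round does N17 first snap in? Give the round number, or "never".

Round 1 — N18 at 170 > 160. N18 snaps.
  N18 sheds 170 kN to N17, N9: 85 each.
    N17: 60+85 = 145 > 130
    N9: 40+85 = 125 > 60
Round 2 — N17, N9 snap.
  N17 sheds 145 kN: no online neighbours, lost.
  N9 sheds 125 kN: no online neighbours, lost.
No further breaks.

2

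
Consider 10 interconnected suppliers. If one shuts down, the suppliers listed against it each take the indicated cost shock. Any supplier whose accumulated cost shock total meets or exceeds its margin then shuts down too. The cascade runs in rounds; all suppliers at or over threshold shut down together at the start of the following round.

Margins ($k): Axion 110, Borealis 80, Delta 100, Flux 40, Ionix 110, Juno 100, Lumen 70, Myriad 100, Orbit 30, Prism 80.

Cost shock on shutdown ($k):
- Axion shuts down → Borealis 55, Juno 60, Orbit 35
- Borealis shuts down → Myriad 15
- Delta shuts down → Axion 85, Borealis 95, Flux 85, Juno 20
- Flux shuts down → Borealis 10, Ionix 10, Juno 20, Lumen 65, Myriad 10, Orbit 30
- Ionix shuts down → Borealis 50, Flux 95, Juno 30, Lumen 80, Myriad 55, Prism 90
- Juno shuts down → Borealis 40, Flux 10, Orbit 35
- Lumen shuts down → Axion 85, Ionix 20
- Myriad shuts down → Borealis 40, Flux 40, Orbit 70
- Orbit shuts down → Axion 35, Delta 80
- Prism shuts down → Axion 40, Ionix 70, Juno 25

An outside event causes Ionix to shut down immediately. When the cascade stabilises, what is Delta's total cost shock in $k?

80

Round 1 — Ionix shuts down (initial).
  Borealis: +50 → 50 < 80
  Flux: +95 → 95 ≥ 40
  Juno: +30 → 30 < 100
  Lumen: +80 → 80 ≥ 70
  Myriad: +55 → 55 < 100
  Prism: +90 → 90 ≥ 80
Round 2 — Flux, Lumen, Prism shut down.
  Axion: +85+40 → 125 ≥ 110
  Borealis: +10 → 60 < 80
  Juno: +20+25 → 75 < 100
  Myriad: +10 → 65 < 100
  Orbit: +30 → 30 ≥ 30
Round 3 — Axion, Orbit shut down.
  Borealis: +55 → 115 ≥ 80
  Delta: +80 → 80 < 100
  Juno: +60 → 135 ≥ 100
Round 4 — Borealis, Juno shut down.
  Myriad: +15 → 80 < 100
No further shutdowns.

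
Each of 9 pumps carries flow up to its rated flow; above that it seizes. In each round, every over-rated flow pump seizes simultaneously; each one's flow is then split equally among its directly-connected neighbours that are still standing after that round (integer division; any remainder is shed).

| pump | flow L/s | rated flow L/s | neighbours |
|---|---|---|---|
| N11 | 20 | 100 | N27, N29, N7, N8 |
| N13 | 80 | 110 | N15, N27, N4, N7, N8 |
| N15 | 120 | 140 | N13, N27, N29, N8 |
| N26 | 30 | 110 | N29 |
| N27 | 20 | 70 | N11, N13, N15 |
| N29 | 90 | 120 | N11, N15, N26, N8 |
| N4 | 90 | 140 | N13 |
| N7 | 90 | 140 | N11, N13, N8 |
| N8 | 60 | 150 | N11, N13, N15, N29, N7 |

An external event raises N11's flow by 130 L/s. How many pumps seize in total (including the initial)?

8

Round 1 — N11 at 150 > 100. N11 seizes.
  N11 sheds 150 L/s to N27, N29, N7, N8: 37 each (2 lost).
    N27: 20+37 = 57 ≤ 70
    N29: 90+37 = 127 > 120
    N7: 90+37 = 127 ≤ 140
    N8: 60+37 = 97 ≤ 150
Round 2 — N29 seizes.
  N29 sheds 127 L/s to N15, N26, N8: 42 each (1 lost).
    N15: 120+42 = 162 > 140
    N26: 30+42 = 72 ≤ 110
    N8: 97+42 = 139 ≤ 150
Round 3 — N15 seizes.
  N15 sheds 162 L/s to N13, N27, N8: 54 each.
    N13: 80+54 = 134 > 110
    N27: 57+54 = 111 > 70
    N8: 139+54 = 193 > 150
Round 4 — N13, N27, N8 seize.
  N13 sheds 134 L/s to N4, N7: 67 each.
    N4: 90+67 = 157 > 140
    N7: 127+67 = 194 > 140
  N27 sheds 111 L/s: no online neighbours, lost.
  N8 sheds 193 L/s to N7: 193 each.
    N7: 194+193 = 387 > 140
Round 5 — N4, N7 seize.
  N4 sheds 157 L/s: no online neighbours, lost.
  N7 sheds 387 L/s: no online neighbours, lost.
No further seizures.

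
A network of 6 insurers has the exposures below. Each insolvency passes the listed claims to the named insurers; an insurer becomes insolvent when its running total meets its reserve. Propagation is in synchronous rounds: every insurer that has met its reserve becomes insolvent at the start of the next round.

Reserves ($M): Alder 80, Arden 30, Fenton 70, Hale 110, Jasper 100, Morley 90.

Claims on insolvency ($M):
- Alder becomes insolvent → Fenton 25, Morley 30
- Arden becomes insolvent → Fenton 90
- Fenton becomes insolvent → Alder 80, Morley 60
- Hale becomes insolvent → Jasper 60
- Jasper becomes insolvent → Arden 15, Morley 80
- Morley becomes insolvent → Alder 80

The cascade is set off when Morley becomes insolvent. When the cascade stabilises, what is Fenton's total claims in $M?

Round 1 — Morley becomes insolvent (initial).
  Alder: +80 → 80 ≥ 80
Round 2 — Alder becomes insolvent.
  Fenton: +25 → 25 < 70
No further insolvencies.

25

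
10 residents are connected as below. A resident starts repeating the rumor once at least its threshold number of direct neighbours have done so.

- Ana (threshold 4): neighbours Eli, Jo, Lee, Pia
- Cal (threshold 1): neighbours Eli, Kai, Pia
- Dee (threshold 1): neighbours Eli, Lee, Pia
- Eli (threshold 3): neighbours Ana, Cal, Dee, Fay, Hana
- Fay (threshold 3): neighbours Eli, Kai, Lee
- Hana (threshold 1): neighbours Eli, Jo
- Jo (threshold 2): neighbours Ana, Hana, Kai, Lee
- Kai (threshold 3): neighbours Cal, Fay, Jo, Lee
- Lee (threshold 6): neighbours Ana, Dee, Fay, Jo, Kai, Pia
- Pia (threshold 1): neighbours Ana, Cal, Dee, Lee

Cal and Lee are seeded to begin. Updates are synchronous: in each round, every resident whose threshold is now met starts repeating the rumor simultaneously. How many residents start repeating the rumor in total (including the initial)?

4

Round 1 — Cal, Lee start repeating the rumor (initial).
Round 2 — checking thresholds:
  Ana: 1 of 4 neighbours < 4, not yet.
  Dee: 1 of 3 neighbours ≥ 1, starts repeating the rumor.
  Eli: 1 of 5 neighbours < 3, not yet.
  Fay: 1 of 3 neighbours < 3, not yet.
  Jo: 1 of 4 neighbours < 2, not yet.
  Kai: 2 of 4 neighbours < 3, not yet.
  Pia: 2 of 4 neighbours ≥ 1, starts repeating the rumor.
Round 3 — no new spreads; cascade stops.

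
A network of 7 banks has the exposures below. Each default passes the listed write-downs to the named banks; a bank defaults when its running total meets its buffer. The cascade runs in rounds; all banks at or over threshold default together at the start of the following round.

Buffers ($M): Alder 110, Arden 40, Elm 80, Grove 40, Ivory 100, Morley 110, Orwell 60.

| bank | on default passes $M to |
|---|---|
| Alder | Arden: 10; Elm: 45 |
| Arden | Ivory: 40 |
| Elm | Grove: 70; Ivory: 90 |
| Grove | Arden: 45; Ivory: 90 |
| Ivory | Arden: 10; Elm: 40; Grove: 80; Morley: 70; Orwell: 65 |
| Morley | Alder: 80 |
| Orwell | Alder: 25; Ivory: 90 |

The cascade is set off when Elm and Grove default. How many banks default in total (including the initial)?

5

Round 1 — Elm, Grove default (initial).
  Arden: +45 → 45 ≥ 40
  Ivory: +90+90 → 180 ≥ 100
Round 2 — Arden, Ivory default.
  Morley: +70 → 70 < 110
  Orwell: +65 → 65 ≥ 60
Round 3 — Orwell defaults.
  Alder: +25 → 25 < 110
No further defaults.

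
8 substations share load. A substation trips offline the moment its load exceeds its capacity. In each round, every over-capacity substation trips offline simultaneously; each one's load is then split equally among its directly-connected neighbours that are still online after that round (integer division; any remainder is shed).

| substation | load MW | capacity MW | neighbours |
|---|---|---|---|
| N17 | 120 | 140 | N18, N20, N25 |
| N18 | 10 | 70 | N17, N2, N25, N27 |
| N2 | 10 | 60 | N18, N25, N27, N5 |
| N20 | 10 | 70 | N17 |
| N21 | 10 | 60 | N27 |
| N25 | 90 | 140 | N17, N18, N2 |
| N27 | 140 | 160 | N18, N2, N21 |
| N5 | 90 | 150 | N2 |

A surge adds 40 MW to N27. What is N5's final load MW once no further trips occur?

Round 1 — N27 at 180 > 160. N27 trips offline.
  N27 sheds 180 MW to N18, N2, N21: 60 each.
    N18: 10+60 = 70 ≤ 70
    N2: 10+60 = 70 > 60
    N21: 10+60 = 70 > 60
Round 2 — N2, N21 trip offline.
  N2 sheds 70 MW to N18, N25, N5: 23 each (1 lost).
    N18: 70+23 = 93 > 70
    N25: 90+23 = 113 ≤ 140
    N5: 90+23 = 113 ≤ 150
  N21 sheds 70 MW: no online neighbours, lost.
Round 3 — N18 trips offline.
  N18 sheds 93 MW to N17, N25: 46 each (1 lost).
    N17: 120+46 = 166 > 140
    N25: 113+46 = 159 > 140
Round 4 — N17, N25 trip offline.
  N17 sheds 166 MW to N20: 166 each.
    N20: 10+166 = 176 > 70
  N25 sheds 159 MW: no online neighbours, lost.
Round 5 — N20 trips offline.
  N20 sheds 176 MW: no online neighbours, lost.
No further trips.

113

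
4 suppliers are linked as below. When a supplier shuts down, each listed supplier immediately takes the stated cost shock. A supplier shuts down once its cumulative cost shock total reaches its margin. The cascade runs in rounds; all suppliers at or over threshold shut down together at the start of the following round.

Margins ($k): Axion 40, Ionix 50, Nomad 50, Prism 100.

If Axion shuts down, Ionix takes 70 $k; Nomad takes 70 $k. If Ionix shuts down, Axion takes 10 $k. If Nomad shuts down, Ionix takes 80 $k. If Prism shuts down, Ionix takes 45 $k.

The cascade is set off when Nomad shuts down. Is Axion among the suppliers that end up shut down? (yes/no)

no

Round 1 — Nomad shuts down (initial).
  Ionix: +80 → 80 ≥ 50
Round 2 — Ionix shuts down.
  Axion: +10 → 10 < 40
No further shutdowns.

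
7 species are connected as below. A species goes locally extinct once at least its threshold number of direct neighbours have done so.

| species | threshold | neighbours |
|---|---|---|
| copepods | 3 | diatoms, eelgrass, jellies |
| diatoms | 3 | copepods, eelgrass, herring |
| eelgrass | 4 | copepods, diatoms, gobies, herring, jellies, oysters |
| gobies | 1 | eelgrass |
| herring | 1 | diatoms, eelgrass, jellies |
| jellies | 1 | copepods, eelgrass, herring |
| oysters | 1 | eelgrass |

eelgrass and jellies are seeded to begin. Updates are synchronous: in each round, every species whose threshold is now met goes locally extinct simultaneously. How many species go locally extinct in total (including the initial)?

5

Round 1 — eelgrass, jellies go locally extinct (initial).
Round 2 — checking thresholds:
  copepods: 2 of 3 neighbours < 3, holds.
  diatoms: 1 of 3 neighbours < 3, holds.
  gobies: 1 of 1 neighbours ≥ 1, goes locally extinct.
  herring: 2 of 3 neighbours ≥ 1, goes locally extinct.
  oysters: 1 of 1 neighbours ≥ 1, goes locally extinct.
Round 3 — no new extinctions; cascade stops.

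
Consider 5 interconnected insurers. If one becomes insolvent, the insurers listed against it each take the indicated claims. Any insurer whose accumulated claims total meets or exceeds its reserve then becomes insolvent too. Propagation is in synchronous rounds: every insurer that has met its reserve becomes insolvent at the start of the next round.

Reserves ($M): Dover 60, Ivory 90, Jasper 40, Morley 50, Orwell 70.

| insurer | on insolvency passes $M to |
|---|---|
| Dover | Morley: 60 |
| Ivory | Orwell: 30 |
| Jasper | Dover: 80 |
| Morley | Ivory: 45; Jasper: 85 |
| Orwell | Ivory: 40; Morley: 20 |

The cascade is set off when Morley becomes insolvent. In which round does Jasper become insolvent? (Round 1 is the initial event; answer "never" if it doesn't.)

2

Round 1 — Morley becomes insolvent (initial).
  Ivory: +45 → 45 < 90
  Jasper: +85 → 85 ≥ 40
Round 2 — Jasper becomes insolvent.
  Dover: +80 → 80 ≥ 60
Round 3 — Dover becomes insolvent.
No further insolvencies.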